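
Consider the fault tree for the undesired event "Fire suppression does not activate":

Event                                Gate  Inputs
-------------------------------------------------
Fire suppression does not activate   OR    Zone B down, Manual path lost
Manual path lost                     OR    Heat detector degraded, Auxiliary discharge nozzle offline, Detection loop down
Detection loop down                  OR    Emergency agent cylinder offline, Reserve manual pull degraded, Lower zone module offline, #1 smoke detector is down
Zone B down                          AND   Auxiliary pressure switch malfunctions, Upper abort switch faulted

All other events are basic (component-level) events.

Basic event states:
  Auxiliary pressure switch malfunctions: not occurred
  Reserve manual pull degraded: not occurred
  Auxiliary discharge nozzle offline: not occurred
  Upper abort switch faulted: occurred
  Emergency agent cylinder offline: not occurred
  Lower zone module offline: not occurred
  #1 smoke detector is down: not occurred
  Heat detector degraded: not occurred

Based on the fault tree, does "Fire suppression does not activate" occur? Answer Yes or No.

No

Zone B down [AND]: Auxiliary pressure switch malfunctions=not, Upper abort switch faulted=occurs → not all inputs occur → does not occur.
Detection loop down [OR]: Emergency agent cylinder offline=not, Reserve manual pull degraded=not, Lower zone module offline=not, #1 smoke detector is down=not → no input occurs → does not occur.
Manual path lost [OR]: Heat detector degraded=not, Auxiliary discharge nozzle offline=not, Detection loop down=not → no input occurs → does not occur.
Fire suppression does not activate [OR]: Zone B down=not, Manual path lost=not → no input occurs → does not occur.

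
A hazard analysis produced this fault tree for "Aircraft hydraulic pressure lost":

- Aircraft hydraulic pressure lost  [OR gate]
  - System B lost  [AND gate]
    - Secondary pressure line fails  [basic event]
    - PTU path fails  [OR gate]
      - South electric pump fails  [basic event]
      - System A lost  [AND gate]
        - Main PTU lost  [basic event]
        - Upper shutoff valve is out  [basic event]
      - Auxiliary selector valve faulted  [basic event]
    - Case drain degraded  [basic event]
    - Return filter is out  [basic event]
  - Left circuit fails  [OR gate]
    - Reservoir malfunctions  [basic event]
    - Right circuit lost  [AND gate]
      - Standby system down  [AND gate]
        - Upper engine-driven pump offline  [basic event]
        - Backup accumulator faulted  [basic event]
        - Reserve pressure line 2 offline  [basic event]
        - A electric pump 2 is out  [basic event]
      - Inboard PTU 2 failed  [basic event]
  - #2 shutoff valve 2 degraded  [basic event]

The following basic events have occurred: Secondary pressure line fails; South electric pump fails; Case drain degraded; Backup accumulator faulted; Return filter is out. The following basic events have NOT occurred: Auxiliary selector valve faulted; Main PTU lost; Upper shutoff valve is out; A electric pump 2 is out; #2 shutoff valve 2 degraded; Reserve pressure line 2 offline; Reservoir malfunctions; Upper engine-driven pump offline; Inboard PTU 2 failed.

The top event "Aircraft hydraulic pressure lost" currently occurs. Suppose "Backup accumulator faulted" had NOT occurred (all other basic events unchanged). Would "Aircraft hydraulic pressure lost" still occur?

Counterfactual: set "Backup accumulator faulted" to not occurred.
System A lost [AND]: Main PTU lost=not, Upper shutoff valve is out=not → not all inputs occur → does not occur.
PTU path fails [OR]: South electric pump fails=occurs, System A lost=not, Auxiliary selector valve faulted=not → at least one input occurs → occurs.
System B lost [AND]: Secondary pressure line fails=occurs, PTU path fails=occurs, Case drain degraded=occurs, Return filter is out=occurs → all inputs occur → occurs.
Standby system down [AND]: Upper engine-driven pump offline=not, Backup accumulator faulted=not, Reserve pressure line 2 offline=not, A electric pump 2 is out=not → not all inputs occur → does not occur.
Right circuit lost [AND]: Standby system down=not, Inboard PTU 2 failed=not → not all inputs occur → does not occur.
Left circuit fails [OR]: Reservoir malfunctions=not, Right circuit lost=not → no input occurs → does not occur.
Aircraft hydraulic pressure lost [OR]: System B lost=occurs, Left circuit fails=not, #2 shutoff valve 2 degraded=not → at least one input occurs → occurs.

Yes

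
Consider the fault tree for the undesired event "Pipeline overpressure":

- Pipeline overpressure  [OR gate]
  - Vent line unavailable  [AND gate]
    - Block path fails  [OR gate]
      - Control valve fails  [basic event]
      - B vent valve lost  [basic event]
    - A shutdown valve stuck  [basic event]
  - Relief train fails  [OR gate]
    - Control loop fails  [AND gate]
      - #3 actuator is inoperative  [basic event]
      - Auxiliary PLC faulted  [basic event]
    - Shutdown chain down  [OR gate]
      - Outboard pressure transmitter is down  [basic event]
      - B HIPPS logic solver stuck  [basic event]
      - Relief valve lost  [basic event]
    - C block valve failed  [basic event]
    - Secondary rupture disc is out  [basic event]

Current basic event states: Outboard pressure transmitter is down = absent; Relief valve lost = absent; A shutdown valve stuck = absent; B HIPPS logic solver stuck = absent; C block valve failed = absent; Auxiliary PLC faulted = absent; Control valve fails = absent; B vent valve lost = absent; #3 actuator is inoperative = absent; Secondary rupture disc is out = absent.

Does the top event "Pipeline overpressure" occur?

No

Block path fails [OR]: Control valve fails=not, B vent valve lost=not → no input occurs → does not occur.
Vent line unavailable [AND]: Block path fails=not, A shutdown valve stuck=not → not all inputs occur → does not occur.
Control loop fails [AND]: #3 actuator is inoperative=not, Auxiliary PLC faulted=not → not all inputs occur → does not occur.
Shutdown chain down [OR]: Outboard pressure transmitter is down=not, B HIPPS logic solver stuck=not, Relief valve lost=not → no input occurs → does not occur.
Relief train fails [OR]: Control loop fails=not, Shutdown chain down=not, C block valve failed=not, Secondary rupture disc is out=not → no input occurs → does not occur.
Pipeline overpressure [OR]: Vent line unavailable=not, Relief train fails=not → no input occurs → does not occur.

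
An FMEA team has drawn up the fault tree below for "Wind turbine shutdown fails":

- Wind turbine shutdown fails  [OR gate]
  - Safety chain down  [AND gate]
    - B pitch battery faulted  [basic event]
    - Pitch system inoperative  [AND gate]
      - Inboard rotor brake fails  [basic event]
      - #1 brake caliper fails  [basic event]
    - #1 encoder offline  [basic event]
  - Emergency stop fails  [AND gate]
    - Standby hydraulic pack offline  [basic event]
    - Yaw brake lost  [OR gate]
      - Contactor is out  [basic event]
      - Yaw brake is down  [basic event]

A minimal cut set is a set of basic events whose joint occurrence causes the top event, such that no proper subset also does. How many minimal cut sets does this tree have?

3

Pitch system inoperative [AND]: one cut set from each child combined → 1 × 1 = 1 cut set(s).
Safety chain down [AND]: one cut set from each child combined → 1 × 1 × 1 = 1 cut set(s).
Yaw brake lost [OR]: union of children's cut sets → 2 cut set(s).
Emergency stop fails [AND]: one cut set from each child combined → 1 × 2 = 2 cut set(s).
Wind turbine shutdown fails [OR]: union of children's cut sets → 3 cut set(s).
Minimal cut sets: {#1 brake caliper fails, #1 encoder offline, B pitch battery faulted, Inboard rotor brake fails}; {Contactor is out, Standby hydraulic pack offline}; {Standby hydraulic pack offline, Yaw brake is down}.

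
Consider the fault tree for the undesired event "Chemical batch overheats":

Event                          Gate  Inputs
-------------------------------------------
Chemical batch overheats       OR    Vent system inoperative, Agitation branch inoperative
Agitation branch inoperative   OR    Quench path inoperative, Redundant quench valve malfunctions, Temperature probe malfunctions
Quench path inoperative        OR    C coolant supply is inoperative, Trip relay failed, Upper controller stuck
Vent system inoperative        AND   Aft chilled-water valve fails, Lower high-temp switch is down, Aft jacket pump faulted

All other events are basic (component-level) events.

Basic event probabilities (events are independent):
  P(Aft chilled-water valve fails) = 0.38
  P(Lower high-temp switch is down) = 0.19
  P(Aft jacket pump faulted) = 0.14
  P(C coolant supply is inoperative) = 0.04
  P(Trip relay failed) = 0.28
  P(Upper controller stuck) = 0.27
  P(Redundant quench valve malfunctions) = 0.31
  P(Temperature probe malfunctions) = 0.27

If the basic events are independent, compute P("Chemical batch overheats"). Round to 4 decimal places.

0.7484

P(Vent system inoperative) [AND] = 0.38 × 0.19 × 0.14 = 0.010108
P(Quench path inoperative) [OR] = 1 − (1−0.04) × (1−0.28) × (1−0.27) = 0.495424
P(Agitation branch inoperative) [OR] = 1 − (1−0.495424) × (1−0.31) × (1−0.27) = 0.745845
P(Chemical batch overheats) [OR] = 1 − (1−0.010108) × (1−0.745845) = 0.748414
Rounded to 4 decimal places: P(Chemical batch overheats) ≈ 0.7484.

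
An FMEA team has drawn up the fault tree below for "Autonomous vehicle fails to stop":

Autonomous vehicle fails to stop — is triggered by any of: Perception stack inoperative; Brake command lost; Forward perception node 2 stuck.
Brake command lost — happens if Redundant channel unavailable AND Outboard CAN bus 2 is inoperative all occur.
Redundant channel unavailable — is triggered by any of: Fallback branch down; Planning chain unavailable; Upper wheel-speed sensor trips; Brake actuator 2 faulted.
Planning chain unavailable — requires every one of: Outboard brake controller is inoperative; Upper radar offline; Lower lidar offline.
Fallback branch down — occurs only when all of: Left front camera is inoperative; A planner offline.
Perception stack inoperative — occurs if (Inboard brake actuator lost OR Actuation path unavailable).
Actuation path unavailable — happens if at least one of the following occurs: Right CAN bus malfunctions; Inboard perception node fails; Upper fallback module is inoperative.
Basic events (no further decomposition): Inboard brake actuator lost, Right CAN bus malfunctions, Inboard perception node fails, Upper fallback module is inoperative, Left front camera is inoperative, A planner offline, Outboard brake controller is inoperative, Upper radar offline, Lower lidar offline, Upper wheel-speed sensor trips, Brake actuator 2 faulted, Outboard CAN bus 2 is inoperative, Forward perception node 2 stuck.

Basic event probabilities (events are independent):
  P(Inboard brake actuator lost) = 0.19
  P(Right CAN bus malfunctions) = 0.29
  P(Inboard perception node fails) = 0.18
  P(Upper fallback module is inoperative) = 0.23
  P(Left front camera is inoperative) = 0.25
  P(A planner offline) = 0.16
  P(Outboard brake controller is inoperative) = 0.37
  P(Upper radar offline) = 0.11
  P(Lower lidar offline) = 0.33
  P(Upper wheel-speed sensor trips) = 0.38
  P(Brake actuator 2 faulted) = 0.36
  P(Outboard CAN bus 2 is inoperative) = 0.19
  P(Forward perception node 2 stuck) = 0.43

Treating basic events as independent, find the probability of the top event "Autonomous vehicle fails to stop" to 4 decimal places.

P(Actuation path unavailable) [OR] = 1 − (1−0.29) × (1−0.18) × (1−0.23) = 0.551706
P(Perception stack inoperative) [OR] = 1 − (1−0.19) × (1−0.551706) = 0.636882
P(Fallback branch down) [AND] = 0.25 × 0.16 = 0.040000
P(Planning chain unavailable) [AND] = 0.37 × 0.11 × 0.33 = 0.013431
P(Redundant channel unavailable) [OR] = 1 − (1−0.040000) × (1−0.013431) × (1−0.38) × (1−0.36) = 0.624188
P(Brake command lost) [AND] = 0.624188 × 0.19 = 0.118596
P(Autonomous vehicle fails to stop) [OR] = 1 − (1−0.636882) × (1−0.118596) × (1−0.43) = 0.817569
Rounded to 4 decimal places: P(Autonomous vehicle fails to stop) ≈ 0.8176.

0.8176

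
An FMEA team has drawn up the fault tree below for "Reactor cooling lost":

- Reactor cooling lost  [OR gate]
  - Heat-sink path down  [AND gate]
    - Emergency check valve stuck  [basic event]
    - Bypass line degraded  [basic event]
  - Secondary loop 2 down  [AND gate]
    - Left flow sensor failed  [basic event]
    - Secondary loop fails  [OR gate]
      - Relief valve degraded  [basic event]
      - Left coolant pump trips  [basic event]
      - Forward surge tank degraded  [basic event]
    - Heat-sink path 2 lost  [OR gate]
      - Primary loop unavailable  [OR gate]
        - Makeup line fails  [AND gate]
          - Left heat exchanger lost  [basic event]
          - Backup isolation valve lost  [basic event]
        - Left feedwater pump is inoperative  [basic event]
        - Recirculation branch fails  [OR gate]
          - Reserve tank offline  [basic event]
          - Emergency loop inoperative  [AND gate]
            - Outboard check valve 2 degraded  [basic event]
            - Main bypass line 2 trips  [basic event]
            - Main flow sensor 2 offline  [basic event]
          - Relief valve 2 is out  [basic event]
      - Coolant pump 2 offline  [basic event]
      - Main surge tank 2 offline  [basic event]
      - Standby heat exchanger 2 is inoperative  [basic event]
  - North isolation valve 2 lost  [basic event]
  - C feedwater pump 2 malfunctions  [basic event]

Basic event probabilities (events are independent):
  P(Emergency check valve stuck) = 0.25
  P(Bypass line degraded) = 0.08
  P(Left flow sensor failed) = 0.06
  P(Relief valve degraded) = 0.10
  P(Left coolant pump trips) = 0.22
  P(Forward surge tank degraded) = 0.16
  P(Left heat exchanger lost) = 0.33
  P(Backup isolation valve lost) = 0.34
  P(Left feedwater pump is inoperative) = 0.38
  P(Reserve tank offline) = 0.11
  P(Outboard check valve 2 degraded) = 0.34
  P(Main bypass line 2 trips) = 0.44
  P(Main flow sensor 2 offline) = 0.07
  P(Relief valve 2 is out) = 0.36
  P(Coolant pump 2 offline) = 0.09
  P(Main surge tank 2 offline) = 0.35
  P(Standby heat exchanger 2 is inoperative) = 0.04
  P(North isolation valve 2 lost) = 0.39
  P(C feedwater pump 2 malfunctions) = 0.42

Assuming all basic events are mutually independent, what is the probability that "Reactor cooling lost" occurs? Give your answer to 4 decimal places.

0.6603

P(Heat-sink path down) [AND] = 0.25 × 0.08 = 0.020000
P(Secondary loop fails) [OR] = 1 − (1−0.10) × (1−0.22) × (1−0.16) = 0.410320
P(Makeup line fails) [AND] = 0.33 × 0.34 = 0.112200
P(Emergency loop inoperative) [AND] = 0.34 × 0.44 × 0.07 = 0.010472
P(Recirculation branch fails) [OR] = 1 − (1−0.11) × (1−0.010472) × (1−0.36) = 0.436365
P(Primary loop unavailable) [OR] = 1 − (1−0.112200) × (1−0.38) × (1−0.436365) = 0.689755
P(Heat-sink path 2 lost) [OR] = 1 − (1−0.689755) × (1−0.09) × (1−0.35) × (1−0.04) = 0.823830
P(Secondary loop 2 down) [AND] = 0.06 × 0.410320 × 0.823830 = 0.020282
P(Reactor cooling lost) [OR] = 1 − (1−0.020000) × (1−0.020282) × (1−0.39) × (1−0.42) = 0.660308
Rounded to 4 decimal places: P(Reactor cooling lost) ≈ 0.6603.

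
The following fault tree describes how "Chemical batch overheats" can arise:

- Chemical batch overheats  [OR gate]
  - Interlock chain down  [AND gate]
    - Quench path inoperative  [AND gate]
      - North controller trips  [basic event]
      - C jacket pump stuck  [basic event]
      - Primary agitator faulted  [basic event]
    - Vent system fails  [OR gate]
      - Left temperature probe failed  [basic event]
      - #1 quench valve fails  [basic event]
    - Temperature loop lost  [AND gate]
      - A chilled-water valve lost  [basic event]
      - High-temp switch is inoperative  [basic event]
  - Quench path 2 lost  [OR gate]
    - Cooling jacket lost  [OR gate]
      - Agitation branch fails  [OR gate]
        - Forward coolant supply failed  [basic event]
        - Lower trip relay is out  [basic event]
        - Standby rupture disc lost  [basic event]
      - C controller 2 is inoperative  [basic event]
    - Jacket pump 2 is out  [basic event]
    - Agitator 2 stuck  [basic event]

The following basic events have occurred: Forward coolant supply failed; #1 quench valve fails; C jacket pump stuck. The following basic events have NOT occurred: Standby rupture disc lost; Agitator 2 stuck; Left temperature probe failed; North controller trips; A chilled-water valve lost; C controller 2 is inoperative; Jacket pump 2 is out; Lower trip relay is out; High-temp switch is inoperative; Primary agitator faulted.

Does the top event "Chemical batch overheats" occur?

Quench path inoperative [AND]: North controller trips=not, C jacket pump stuck=occurs, Primary agitator faulted=not → not all inputs occur → does not occur.
Vent system fails [OR]: Left temperature probe failed=not, #1 quench valve fails=occurs → at least one input occurs → occurs.
Temperature loop lost [AND]: A chilled-water valve lost=not, High-temp switch is inoperative=not → not all inputs occur → does not occur.
Interlock chain down [AND]: Quench path inoperative=not, Vent system fails=occurs, Temperature loop lost=not → not all inputs occur → does not occur.
Agitation branch fails [OR]: Forward coolant supply failed=occurs, Lower trip relay is out=not, Standby rupture disc lost=not → at least one input occurs → occurs.
Cooling jacket lost [OR]: Agitation branch fails=occurs, C controller 2 is inoperative=not → at least one input occurs → occurs.
Quench path 2 lost [OR]: Cooling jacket lost=occurs, Jacket pump 2 is out=not, Agitator 2 stuck=not → at least one input occurs → occurs.
Chemical batch overheats [OR]: Interlock chain down=not, Quench path 2 lost=occurs → at least one input occurs → occurs.

Yes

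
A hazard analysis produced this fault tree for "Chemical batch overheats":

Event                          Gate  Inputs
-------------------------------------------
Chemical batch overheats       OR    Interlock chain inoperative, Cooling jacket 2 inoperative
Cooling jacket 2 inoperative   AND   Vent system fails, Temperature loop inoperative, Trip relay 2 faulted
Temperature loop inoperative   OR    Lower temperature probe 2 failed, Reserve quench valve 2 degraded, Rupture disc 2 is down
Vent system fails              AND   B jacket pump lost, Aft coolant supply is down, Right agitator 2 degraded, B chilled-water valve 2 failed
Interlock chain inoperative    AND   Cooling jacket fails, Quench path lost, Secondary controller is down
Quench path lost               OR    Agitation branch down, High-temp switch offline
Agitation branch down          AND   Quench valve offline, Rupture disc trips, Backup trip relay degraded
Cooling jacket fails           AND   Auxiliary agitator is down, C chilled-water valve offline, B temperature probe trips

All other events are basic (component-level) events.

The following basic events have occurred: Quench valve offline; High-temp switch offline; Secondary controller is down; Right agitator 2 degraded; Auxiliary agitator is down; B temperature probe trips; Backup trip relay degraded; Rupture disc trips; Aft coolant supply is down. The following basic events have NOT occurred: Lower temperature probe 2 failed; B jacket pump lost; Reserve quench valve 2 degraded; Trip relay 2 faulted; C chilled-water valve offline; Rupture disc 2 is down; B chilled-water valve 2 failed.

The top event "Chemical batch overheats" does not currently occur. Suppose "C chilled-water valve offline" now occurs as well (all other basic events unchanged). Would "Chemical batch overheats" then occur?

Counterfactual: set "C chilled-water valve offline" to occurred.
Cooling jacket fails [AND]: Auxiliary agitator is down=occurs, C chilled-water valve offline=occurs, B temperature probe trips=occurs → all inputs occur → occurs.
Agitation branch down [AND]: Quench valve offline=occurs, Rupture disc trips=occurs, Backup trip relay degraded=occurs → all inputs occur → occurs.
Quench path lost [OR]: Agitation branch down=occurs, High-temp switch offline=occurs → at least one input occurs → occurs.
Interlock chain inoperative [AND]: Cooling jacket fails=occurs, Quench path lost=occurs, Secondary controller is down=occurs → all inputs occur → occurs.
Vent system fails [AND]: B jacket pump lost=not, Aft coolant supply is down=occurs, Right agitator 2 degraded=occurs, B chilled-water valve 2 failed=not → not all inputs occur → does not occur.
Temperature loop inoperative [OR]: Lower temperature probe 2 failed=not, Reserve quench valve 2 degraded=not, Rupture disc 2 is down=not → no input occurs → does not occur.
Cooling jacket 2 inoperative [AND]: Vent system fails=not, Temperature loop inoperative=not, Trip relay 2 faulted=not → not all inputs occur → does not occur.
Chemical batch overheats [OR]: Interlock chain inoperative=occurs, Cooling jacket 2 inoperative=not → at least one input occurs → occurs.

Yes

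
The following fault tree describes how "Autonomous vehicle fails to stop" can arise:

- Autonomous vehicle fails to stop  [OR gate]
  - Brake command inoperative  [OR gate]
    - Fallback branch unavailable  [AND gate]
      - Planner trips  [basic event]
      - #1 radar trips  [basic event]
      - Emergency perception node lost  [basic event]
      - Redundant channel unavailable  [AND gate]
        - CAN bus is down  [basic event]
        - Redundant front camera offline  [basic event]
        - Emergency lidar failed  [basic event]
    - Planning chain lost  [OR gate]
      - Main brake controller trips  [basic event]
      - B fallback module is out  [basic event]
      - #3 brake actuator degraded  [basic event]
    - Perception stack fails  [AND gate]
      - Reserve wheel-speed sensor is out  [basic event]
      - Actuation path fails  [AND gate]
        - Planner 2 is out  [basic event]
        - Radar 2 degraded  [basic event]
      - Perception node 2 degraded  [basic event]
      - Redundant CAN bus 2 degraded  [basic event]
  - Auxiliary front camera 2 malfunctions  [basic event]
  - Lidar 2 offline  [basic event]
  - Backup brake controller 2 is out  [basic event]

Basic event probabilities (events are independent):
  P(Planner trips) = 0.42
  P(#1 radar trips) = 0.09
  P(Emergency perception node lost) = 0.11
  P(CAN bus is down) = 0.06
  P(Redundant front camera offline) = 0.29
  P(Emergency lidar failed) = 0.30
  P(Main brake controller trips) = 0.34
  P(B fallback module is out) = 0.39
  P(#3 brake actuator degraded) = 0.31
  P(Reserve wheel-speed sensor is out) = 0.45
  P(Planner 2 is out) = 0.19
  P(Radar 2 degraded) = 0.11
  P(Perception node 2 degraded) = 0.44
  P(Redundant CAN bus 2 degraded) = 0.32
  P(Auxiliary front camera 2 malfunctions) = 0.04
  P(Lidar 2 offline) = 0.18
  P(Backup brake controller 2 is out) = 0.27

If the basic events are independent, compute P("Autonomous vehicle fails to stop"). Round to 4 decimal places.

0.8406

P(Redundant channel unavailable) [AND] = 0.06 × 0.29 × 0.30 = 0.005220
P(Fallback branch unavailable) [AND] = 0.42 × 0.09 × 0.11 × 0.005220 = 0.000022
P(Planning chain lost) [OR] = 1 − (1−0.34) × (1−0.39) × (1−0.31) = 0.722206
P(Actuation path fails) [AND] = 0.19 × 0.11 = 0.020900
P(Perception stack fails) [AND] = 0.45 × 0.020900 × 0.44 × 0.32 = 0.001324
P(Brake command inoperative) [OR] = 1 − (1−0.000022) × (1−0.722206) × (1−0.001324) = 0.722580
P(Autonomous vehicle fails to stop) [OR] = 1 − (1−0.722580) × (1−0.04) × (1−0.18) × (1−0.27) = 0.840579
Rounded to 4 decimal places: P(Autonomous vehicle fails to stop) ≈ 0.8406.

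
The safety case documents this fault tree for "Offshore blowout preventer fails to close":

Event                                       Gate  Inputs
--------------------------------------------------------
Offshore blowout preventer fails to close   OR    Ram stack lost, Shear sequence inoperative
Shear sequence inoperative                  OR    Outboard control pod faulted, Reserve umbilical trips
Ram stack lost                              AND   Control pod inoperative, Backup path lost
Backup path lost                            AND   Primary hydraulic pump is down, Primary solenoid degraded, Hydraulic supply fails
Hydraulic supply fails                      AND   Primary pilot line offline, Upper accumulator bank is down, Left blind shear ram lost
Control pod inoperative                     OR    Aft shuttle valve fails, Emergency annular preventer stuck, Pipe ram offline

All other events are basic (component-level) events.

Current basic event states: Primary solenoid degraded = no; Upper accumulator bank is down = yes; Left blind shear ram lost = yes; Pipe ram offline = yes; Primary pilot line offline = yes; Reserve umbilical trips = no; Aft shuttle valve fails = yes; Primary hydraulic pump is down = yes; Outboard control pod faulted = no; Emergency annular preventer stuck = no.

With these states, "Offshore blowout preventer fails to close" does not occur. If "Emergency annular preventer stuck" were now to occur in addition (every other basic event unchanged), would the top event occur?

Counterfactual: set "Emergency annular preventer stuck" to occurred.
Control pod inoperative [OR]: Aft shuttle valve fails=occurs, Emergency annular preventer stuck=occurs, Pipe ram offline=occurs → at least one input occurs → occurs.
Hydraulic supply fails [AND]: Primary pilot line offline=occurs, Upper accumulator bank is down=occurs, Left blind shear ram lost=occurs → all inputs occur → occurs.
Backup path lost [AND]: Primary hydraulic pump is down=occurs, Primary solenoid degraded=not, Hydraulic supply fails=occurs → not all inputs occur → does not occur.
Ram stack lost [AND]: Control pod inoperative=occurs, Backup path lost=not → not all inputs occur → does not occur.
Shear sequence inoperative [OR]: Outboard control pod faulted=not, Reserve umbilical trips=not → no input occurs → does not occur.
Offshore blowout preventer fails to close [OR]: Ram stack lost=not, Shear sequence inoperative=not → no input occurs → does not occur.

No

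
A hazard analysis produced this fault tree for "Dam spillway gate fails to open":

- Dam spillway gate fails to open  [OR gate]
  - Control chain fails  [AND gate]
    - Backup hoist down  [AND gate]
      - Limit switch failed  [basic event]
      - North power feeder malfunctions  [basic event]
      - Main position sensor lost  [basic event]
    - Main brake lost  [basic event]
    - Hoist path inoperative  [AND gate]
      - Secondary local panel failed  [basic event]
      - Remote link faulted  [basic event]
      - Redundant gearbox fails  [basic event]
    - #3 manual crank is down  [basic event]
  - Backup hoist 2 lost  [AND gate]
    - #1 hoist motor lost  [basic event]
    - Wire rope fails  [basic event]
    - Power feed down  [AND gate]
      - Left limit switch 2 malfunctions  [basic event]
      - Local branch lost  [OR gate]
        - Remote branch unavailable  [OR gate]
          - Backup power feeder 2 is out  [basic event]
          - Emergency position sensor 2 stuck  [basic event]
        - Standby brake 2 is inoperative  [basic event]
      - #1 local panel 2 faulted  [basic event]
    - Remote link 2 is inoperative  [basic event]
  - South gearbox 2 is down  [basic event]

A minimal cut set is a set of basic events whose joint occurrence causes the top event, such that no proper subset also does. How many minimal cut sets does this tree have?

Backup hoist down [AND]: one cut set from each child combined → 1 × 1 × 1 = 1 cut set(s).
Hoist path inoperative [AND]: one cut set from each child combined → 1 × 1 × 1 = 1 cut set(s).
Control chain fails [AND]: one cut set from each child combined → 1 × 1 × 1 × 1 = 1 cut set(s).
Remote branch unavailable [OR]: union of children's cut sets → 2 cut set(s).
Local branch lost [OR]: union of children's cut sets → 3 cut set(s).
Power feed down [AND]: one cut set from each child combined → 1 × 3 × 1 = 3 cut set(s).
Backup hoist 2 lost [AND]: one cut set from each child combined → 1 × 1 × 3 × 1 = 3 cut set(s).
Dam spillway gate fails to open [OR]: union of children's cut sets → 5 cut set(s).
Minimal cut sets: {#3 manual crank is down, Limit switch failed, Main brake lost, Main position sensor lost, North power feeder malfunctions, Redundant gearbox fails, Remote link faulted, Secondary local panel failed}; {#1 hoist motor lost, #1 local panel 2 faulted, Backup power feeder 2 is out, Left limit switch 2 malfunctions, Remote link 2 is inoperative, Wire rope fails}; {#1 hoist motor lost, #1 local panel 2 faulted, Emergency position sensor 2 stuck, Left limit switch 2 malfunctions, Remote link 2 is inoperative, Wire rope fails}; {#1 hoist motor lost, #1 local panel 2 faulted, Left limit switch 2 malfunctions, Remote link 2 is inoperative, Standby brake 2 is inoperative, Wire rope fails}; {South gearbox 2 is down}.

5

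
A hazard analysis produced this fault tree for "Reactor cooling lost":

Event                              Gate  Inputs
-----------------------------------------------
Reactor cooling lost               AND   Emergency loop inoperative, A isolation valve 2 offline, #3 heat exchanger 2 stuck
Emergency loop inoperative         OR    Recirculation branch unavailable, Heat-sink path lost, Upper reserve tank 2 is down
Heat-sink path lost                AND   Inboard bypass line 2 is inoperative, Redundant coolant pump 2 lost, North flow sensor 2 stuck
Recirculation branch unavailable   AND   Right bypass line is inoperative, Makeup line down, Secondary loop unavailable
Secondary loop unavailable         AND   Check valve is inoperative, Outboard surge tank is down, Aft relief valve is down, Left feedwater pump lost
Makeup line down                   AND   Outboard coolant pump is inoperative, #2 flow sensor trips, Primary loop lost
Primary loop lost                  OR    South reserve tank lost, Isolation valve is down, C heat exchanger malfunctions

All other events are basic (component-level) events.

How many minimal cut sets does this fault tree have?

Primary loop lost [OR]: union of children's cut sets → 3 cut set(s).
Makeup line down [AND]: one cut set from each child combined → 1 × 1 × 3 = 3 cut set(s).
Secondary loop unavailable [AND]: one cut set from each child combined → 1 × 1 × 1 × 1 = 1 cut set(s).
Recirculation branch unavailable [AND]: one cut set from each child combined → 1 × 3 × 1 = 3 cut set(s).
Heat-sink path lost [AND]: one cut set from each child combined → 1 × 1 × 1 = 1 cut set(s).
Emergency loop inoperative [OR]: union of children's cut sets → 5 cut set(s).
Reactor cooling lost [AND]: one cut set from each child combined → 5 × 1 × 1 = 5 cut set(s).
Minimal cut sets: {#2 flow sensor trips, #3 heat exchanger 2 stuck, A isolation valve 2 offline, Aft relief valve is down, Check valve is inoperative, Left feedwater pump lost, Outboard coolant pump is inoperative, Outboard surge tank is down, Right bypass line is inoperative, South reserve tank lost}; {#2 flow sensor trips, #3 heat exchanger 2 stuck, A isolation valve 2 offline, Aft relief valve is down, Check valve is inoperative, Isolation valve is down, Left feedwater pump lost, Outboard coolant pump is inoperative, Outboard surge tank is down, Right bypass line is inoperative}; {#2 flow sensor trips, #3 heat exchanger 2 stuck, A isolation valve 2 offline, Aft relief valve is down, C heat exchanger malfunctions, Check valve is inoperative, Left feedwater pump lost, Outboard coolant pump is inoperative, Outboard surge tank is down, Right bypass line is inoperative}; {#3 heat exchanger 2 stuck, A isolation valve 2 offline, Inboard bypass line 2 is inoperative, North flow sensor 2 stuck, Redundant coolant pump 2 lost}; {#3 heat exchanger 2 stuck, A isolation valve 2 offline, Upper reserve tank 2 is down}.

5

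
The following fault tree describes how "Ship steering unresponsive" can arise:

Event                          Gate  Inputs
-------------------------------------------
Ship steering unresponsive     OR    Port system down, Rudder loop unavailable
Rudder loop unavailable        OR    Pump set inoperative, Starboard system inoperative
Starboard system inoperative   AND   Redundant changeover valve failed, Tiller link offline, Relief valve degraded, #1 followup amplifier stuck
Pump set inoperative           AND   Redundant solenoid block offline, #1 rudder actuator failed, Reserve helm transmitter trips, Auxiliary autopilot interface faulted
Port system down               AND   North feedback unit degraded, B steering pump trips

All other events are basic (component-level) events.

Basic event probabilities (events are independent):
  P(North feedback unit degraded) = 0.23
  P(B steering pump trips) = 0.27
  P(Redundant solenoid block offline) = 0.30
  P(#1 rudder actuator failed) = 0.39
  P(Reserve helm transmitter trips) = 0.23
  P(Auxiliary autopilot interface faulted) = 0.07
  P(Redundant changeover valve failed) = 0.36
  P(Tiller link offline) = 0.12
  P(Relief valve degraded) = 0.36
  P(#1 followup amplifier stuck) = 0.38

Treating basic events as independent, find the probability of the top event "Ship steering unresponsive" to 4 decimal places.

0.0694

P(Port system down) [AND] = 0.23 × 0.27 = 0.062100
P(Pump set inoperative) [AND] = 0.30 × 0.39 × 0.23 × 0.07 = 0.001884
P(Starboard system inoperative) [AND] = 0.36 × 0.12 × 0.36 × 0.38 = 0.005910
P(Rudder loop unavailable) [OR] = 1 − (1−0.001884) × (1−0.005910) = 0.007783
P(Ship steering unresponsive) [OR] = 1 − (1−0.062100) × (1−0.007783) = 0.069400
Rounded to 4 decimal places: P(Ship steering unresponsive) ≈ 0.0694.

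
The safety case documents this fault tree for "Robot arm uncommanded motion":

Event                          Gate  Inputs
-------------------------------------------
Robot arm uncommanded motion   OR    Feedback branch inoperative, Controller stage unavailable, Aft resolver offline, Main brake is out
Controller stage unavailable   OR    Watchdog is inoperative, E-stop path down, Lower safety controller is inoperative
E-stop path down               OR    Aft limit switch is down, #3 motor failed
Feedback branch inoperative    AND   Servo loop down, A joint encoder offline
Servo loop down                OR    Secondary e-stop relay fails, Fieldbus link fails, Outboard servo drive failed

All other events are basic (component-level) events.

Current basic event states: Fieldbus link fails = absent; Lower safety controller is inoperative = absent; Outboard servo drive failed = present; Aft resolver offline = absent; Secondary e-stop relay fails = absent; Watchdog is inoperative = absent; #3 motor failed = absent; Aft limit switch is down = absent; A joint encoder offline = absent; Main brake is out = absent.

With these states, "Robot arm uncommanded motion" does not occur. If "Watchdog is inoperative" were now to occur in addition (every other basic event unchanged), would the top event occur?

Counterfactual: set "Watchdog is inoperative" to occurred.
Servo loop down [OR]: Secondary e-stop relay fails=not, Fieldbus link fails=not, Outboard servo drive failed=occurs → at least one input occurs → occurs.
Feedback branch inoperative [AND]: Servo loop down=occurs, A joint encoder offline=not → not all inputs occur → does not occur.
E-stop path down [OR]: Aft limit switch is down=not, #3 motor failed=not → no input occurs → does not occur.
Controller stage unavailable [OR]: Watchdog is inoperative=occurs, E-stop path down=not, Lower safety controller is inoperative=not → at least one input occurs → occurs.
Robot arm uncommanded motion [OR]: Feedback branch inoperative=not, Controller stage unavailable=occurs, Aft resolver offline=not, Main brake is out=not → at least one input occurs → occurs.

Yes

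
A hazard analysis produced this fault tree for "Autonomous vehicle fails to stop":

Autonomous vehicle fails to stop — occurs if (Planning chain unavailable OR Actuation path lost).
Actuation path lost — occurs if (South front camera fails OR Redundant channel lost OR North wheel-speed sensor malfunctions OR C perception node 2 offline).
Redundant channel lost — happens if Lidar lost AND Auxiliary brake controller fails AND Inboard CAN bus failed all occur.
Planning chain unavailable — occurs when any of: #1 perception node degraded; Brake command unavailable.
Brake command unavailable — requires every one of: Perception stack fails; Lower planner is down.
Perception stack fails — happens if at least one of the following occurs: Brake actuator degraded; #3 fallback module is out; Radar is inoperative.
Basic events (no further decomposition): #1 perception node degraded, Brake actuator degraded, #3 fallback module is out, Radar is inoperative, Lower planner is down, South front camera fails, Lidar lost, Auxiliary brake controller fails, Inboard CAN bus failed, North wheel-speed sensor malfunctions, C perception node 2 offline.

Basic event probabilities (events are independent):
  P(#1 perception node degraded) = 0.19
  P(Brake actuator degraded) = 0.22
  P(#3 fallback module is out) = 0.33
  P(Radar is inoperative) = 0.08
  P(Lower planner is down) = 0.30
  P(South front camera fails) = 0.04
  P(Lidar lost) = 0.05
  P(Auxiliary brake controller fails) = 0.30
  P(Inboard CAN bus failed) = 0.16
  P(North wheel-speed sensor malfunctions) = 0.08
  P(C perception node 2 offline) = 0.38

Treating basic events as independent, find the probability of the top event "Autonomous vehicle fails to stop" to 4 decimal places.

0.6264

P(Perception stack fails) [OR] = 1 − (1−0.22) × (1−0.33) × (1−0.08) = 0.519208
P(Brake command unavailable) [AND] = 0.519208 × 0.30 = 0.155762
P(Planning chain unavailable) [OR] = 1 − (1−0.19) × (1−0.155762) = 0.316167
P(Redundant channel lost) [AND] = 0.05 × 0.30 × 0.16 = 0.002400
P(Actuation path lost) [OR] = 1 − (1−0.04) × (1−0.002400) × (1−0.08) × (1−0.38) = 0.453730
P(Autonomous vehicle fails to stop) [OR] = 1 − (1−0.316167) × (1−0.453730) = 0.626443
Rounded to 4 decimal places: P(Autonomous vehicle fails to stop) ≈ 0.6264.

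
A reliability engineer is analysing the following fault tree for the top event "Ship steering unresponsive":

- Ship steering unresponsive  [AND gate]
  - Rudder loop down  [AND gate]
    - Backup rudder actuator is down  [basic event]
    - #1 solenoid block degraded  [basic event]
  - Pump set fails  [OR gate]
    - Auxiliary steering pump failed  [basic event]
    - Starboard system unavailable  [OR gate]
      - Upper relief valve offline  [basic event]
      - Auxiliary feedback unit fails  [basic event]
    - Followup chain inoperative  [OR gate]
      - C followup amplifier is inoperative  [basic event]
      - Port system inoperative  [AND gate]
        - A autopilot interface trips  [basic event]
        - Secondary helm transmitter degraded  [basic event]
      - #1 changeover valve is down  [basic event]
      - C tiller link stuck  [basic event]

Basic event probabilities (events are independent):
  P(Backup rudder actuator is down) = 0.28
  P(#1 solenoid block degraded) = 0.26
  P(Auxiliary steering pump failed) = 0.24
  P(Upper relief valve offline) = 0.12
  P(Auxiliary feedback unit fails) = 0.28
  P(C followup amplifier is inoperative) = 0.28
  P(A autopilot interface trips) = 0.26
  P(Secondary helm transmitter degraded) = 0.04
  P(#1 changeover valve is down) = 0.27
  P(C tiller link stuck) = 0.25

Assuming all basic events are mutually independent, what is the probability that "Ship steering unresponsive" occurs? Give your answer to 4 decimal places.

0.0591

P(Rudder loop down) [AND] = 0.28 × 0.26 = 0.072800
P(Starboard system unavailable) [OR] = 1 − (1−0.12) × (1−0.28) = 0.366400
P(Port system inoperative) [AND] = 0.26 × 0.04 = 0.010400
P(Followup chain inoperative) [OR] = 1 − (1−0.28) × (1−0.010400) × (1−0.27) × (1−0.25) = 0.609900
P(Pump set fails) [OR] = 1 − (1−0.24) × (1−0.366400) × (1−0.609900) = 0.812153
P(Ship steering unresponsive) [AND] = 0.072800 × 0.812153 = 0.059125
Rounded to 4 decimal places: P(Ship steering unresponsive) ≈ 0.0591.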